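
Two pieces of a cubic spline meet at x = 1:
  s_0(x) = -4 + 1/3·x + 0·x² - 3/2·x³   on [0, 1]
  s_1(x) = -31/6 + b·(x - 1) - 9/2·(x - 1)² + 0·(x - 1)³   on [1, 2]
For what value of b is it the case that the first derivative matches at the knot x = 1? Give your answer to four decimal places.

s_0'(x) = 1/3 + 0·x - 9/2·x², so s_0'(1) = -25/6. On the right, s_1'(1) = b, so b = -25/6.

-4.1667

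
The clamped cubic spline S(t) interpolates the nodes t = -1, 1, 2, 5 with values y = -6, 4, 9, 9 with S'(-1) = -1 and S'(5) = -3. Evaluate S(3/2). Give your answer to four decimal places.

6.8631

With m_i denoting the second derivative at x_i, h_i = 2, 1, 3, and Δ_i = (y_(i+1) − y_i)/h_i = 5, 5, 0:
  2·m_0 + 6·m_1 + 1·m_2 = 6(Δ_1 - Δ_0) = 0
  1·m_1 + 8·m_2 + 3·m_3 = 6(Δ_2 - Δ_1) = -30
Clamped end conditions give two more equations: 2h_0·m_0 + h_0·m_1 = 6(Δ_0 - S'(-1)) = 36 and h_2·m_2 + 2h_2·m_3 = 6(S'(5) - Δ_2) = -18.
Hence m_0 = 221/21, m_1 = -64/21, m_2 = -58/21, m_3 = -34/21.
On [1, 2], S(t) = 4 + 136/21·(t - 1) - 32/21·(t - 1)² + 1/21·(t - 1)³.
With (t - 1) = 1/2: S(3/2) = 1153/168.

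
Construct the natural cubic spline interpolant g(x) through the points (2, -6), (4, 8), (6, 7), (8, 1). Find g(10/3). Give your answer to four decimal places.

4.6914

Write m_i for g''(x_i). With h_i = 2, 2, 2 and divided differences Δ_i = 7, -1/2, -3, the continuity of g' gives the tridiagonal system
  2·m_0 + 8·m_1 + 2·m_2 = 6(Δ_1 - Δ_0) = -45
  2·m_1 + 8·m_2 + 2·m_3 = 6(Δ_2 - Δ_1) = -15
Natural end conditions: m_0 = m_3 = 0.
Forward elimination and back-substitution give m_0 = 0, m_1 = -11/2, m_2 = -1/2, m_3 = 0.
On [2, 4], g(x) = -6 + 53/6·(x - 2) + 0·(x - 2)² - 11/24·(x - 2)³.
With (x - 2) = 4/3: g(10/3) = 380/81.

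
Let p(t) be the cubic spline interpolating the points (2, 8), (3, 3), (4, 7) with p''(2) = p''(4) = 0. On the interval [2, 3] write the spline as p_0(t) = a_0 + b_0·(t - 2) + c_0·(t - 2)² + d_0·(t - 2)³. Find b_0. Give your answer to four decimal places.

-7.2500

Let M_i = p''(x_i). Step sizes h_i = 1, 1; slopes of the chords Δ_i = (y_(i+1) - y_i)/h_i = -5, 4.
  1·M_0 + 4·M_1 + 1·M_2 = 6(Δ_1 - Δ_0) = 54
Natural end conditions: M_0 = M_2 = 0.
Hence M_0 = 0, M_1 = 27/2, M_2 = 0.
On [2, 3], with p_0(t) = a_0 + b_0·(t - 2) + c_0·(t - 2)² + d_0·(t - 2)³: c_0 = M_0/2 = 0, d_0 = (M_1 - M_0)/(6h_0) = 9/4, b_0 = Δ_0 - h_0(2M_0 + M_1)/6 = -29/4.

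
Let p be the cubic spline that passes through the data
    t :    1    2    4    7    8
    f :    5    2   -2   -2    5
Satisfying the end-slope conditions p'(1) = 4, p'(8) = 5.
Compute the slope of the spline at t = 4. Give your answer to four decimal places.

With m_i denoting the second derivative at x_i, h_i = 1, 2, 3, 1, and Δ_i = (y_(i+1) − y_i)/h_i = -3, -2, 0, 7:
  1·m_0 + 6·m_1 + 2·m_2 = 6(Δ_1 - Δ_0) = 6
  2·m_1 + 10·m_2 + 3·m_3 = 6(Δ_2 - Δ_1) = 12
  3·m_2 + 8·m_3 + 1·m_4 = 6(Δ_3 - Δ_2) = 42
Clamped end conditions give two more equations: 2h_0·m_0 + h_0·m_1 = 6(Δ_0 - p'(1)) = -42 and h_3·m_3 + 2h_3·m_4 = 6(p'(8) - Δ_3) = -12.
Solving the tridiagonal system: m_0 = -882/37, m_1 = 210/37, m_2 = -78/37, m_3 = 268/37, m_4 = -356/37.
On [4, 7], p'(t) = b_2 + 2c_2·(t - 4) + 3d_2·(t - 4)² with b_2 = Δ_2 - h_2(2m_2 + m_3)/6 = -56/37, c_2 = m_2/2 = -39/37, d_2 = (m_3 - m_2)/(6h_2) = 173/333. So p'(4) = -56/37.

-1.5135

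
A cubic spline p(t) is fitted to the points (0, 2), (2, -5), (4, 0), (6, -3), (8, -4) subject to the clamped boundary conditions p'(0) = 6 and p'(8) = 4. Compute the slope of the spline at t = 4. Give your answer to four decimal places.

2.2143

Put m_i = p'' at the i-th knot. Here h = (2, 2, 2, 2) and Δ = (-7/2, 5/2, -3/2, -1/2), so the interior equations h_(i-1)·m_(i-1) + 2(h_(i-1)+h_i)·m_i + h_i·m_(i+1) = 6(Δ_i − Δ_(i-1)) read
  2·m_0 + 8·m_1 + 2·m_2 = 6(Δ_1 - Δ_0) = 36
  2·m_1 + 8·m_2 + 2·m_3 = 6(Δ_2 - Δ_1) = -24
  2·m_2 + 8·m_3 + 2·m_4 = 6(Δ_3 - Δ_2) = 6
Clamped end conditions give two more equations: 2h_0·m_0 + h_0·m_1 = 6(Δ_0 - p'(0)) = -57 and h_3·m_3 + 2h_3·m_4 = 6(p'(8) - Δ_3) = 27.
Hence m_0 = -1103/56, m_1 = 305/28, m_2 = -47/8, m_3 = 17/28, m_4 = 361/56.
On [4, 6], p'(t) = b_2 + 2c_2·(t - 4) + 3d_2·(t - 4)² with b_2 = Δ_2 - h_2(2m_2 + m_3)/6 = 31/14, c_2 = m_2/2 = -47/16, d_2 = (m_3 - m_2)/(6h_2) = 121/224. So p'(4) = 31/14.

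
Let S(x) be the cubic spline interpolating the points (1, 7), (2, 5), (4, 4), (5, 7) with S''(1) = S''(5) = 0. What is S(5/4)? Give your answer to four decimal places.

With σ_i denoting the second derivative at x_i, h_i = 1, 2, 1, and Δ_i = (y_(i+1) − y_i)/h_i = -2, -1/2, 3:
  1·σ_0 + 6·σ_1 + 2·σ_2 = 6(Δ_1 - Δ_0) = 9
  2·σ_1 + 6·σ_2 + 1·σ_3 = 6(Δ_2 - Δ_1) = 21
Natural end conditions: σ_0 = σ_3 = 0.
Solving: σ_0 = 0, σ_1 = 3/8, σ_2 = 27/8, σ_3 = 0.
On [1, 2], S(x) = 7 - 33/16·(x - 1) + 0·(x - 1)² + 1/16·(x - 1)³.
With (x - 1) = 1/4: S(5/4) = 6641/1024.

6.4854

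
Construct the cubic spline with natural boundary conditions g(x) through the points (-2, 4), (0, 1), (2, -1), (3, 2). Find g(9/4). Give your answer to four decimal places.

With M_i denoting the second derivative at x_i, h_i = 2, 2, 1, and Δ_i = (y_(i+1) − y_i)/h_i = -3/2, -1, 3:
  2·M_0 + 8·M_1 + 2·M_2 = 6(Δ_1 - Δ_0) = 3
  2·M_1 + 6·M_2 + 1·M_3 = 6(Δ_2 - Δ_1) = 24
Natural end conditions: M_0 = M_3 = 0.
Solving the tridiagonal system: M_0 = 0, M_1 = -15/22, M_2 = 93/22, M_3 = 0.
On [2, 3], g(x) = -1 + 35/22·(x - 2) + 93/44·(x - 2)² - 31/44·(x - 2)³.
With (x - 2) = 1/4: g(9/4) = -1355/2816.

-0.4812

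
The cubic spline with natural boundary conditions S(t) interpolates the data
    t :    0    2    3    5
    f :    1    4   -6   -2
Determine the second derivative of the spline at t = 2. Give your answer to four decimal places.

Let M_i = S''(x_i). Step sizes h_i = 2, 1, 2; slopes of the chords Δ_i = (y_(i+1) - y_i)/h_i = 3/2, -10, 2.
  2·M_0 + 6·M_1 + 1·M_2 = 6(Δ_1 - Δ_0) = -69
  1·M_1 + 6·M_2 + 2·M_3 = 6(Δ_2 - Δ_1) = 72
Natural end conditions: M_0 = M_3 = 0.
Solving the tridiagonal system: M_0 = 0, M_1 = -486/35, M_2 = 501/35, M_3 = 0.

-13.8857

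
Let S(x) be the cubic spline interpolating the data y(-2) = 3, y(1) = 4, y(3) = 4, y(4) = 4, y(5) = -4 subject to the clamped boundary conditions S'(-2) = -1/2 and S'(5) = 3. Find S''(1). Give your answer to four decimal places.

Let M_i = S''(x_i). Step sizes h_i = 3, 2, 1, 1; slopes of the chords Δ_i = (y_(i+1) - y_i)/h_i = 1/3, 0, 0, -8.
  3·M_0 + 10·M_1 + 2·M_2 = 6(Δ_1 - Δ_0) = -2
  2·M_1 + 6·M_2 + 1·M_3 = 6(Δ_2 - Δ_1) = 0
  1·M_2 + 4·M_3 + 1·M_4 = 6(Δ_3 - Δ_2) = -48
Clamped end conditions give two more equations: 2h_0·M_0 + h_0·M_1 = 6(Δ_0 - S'(-2)) = 5 and h_3·M_3 + 2h_3·M_4 = 6(S'(5) - Δ_3) = 66.
Solving the tridiagonal system: M_0 = 64/39, M_1 = -21/13, M_2 = 60/13, M_3 = -318/13, M_4 = 588/13.

-1.6154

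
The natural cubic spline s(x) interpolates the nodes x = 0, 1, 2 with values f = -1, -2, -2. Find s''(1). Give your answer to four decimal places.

1.5000

Write σ_i for s''(x_i). With h_i = 1, 1 and divided differences Δ_i = -1, 0, the continuity of s' gives the tridiagonal system
  1·σ_0 + 4·σ_1 + 1·σ_2 = 6(Δ_1 - Δ_0) = 6
Natural end conditions: σ_0 = σ_2 = 0.
Hence σ_0 = 0, σ_1 = 3/2, σ_2 = 0.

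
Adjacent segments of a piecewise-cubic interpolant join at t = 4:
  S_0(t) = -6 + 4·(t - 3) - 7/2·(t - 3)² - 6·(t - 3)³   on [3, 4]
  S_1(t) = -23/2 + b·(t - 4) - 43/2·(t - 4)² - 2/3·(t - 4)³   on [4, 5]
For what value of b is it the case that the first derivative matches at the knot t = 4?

S_0'(t) = 4 - 7·(t - 3) - 18·(t - 3)², so S_0'(4) = -21. On the right, S_1'(4) = b, so b = -21.

-21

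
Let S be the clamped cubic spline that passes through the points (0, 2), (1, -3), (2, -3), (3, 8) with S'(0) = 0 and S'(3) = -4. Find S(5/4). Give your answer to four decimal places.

Write σ_i for S''(x_i). With h_i = 1, 1, 1 and divided differences Δ_i = -5, 0, 11, the continuity of S' gives the tridiagonal system
  1·σ_0 + 4·σ_1 + 1·σ_2 = 6(Δ_1 - Δ_0) = 30
  1·σ_1 + 4·σ_2 + 1·σ_3 = 6(Δ_2 - Δ_1) = 66
Clamped end conditions give two more equations: 2h_0·σ_0 + h_0·σ_1 = 6(Δ_0 - S'(0)) = -30 and h_2·σ_2 + 2h_2·σ_3 = 6(S'(3) - Δ_2) = -90.
Hence σ_0 = -256/15, σ_1 = 62/15, σ_2 = 458/15, σ_3 = -904/15.
On [1, 2], S(x) = -3 - 97/15·(x - 1) + 31/15·(x - 1)² + 22/5·(x - 1)³.
With (x - 1) = 1/4: S(5/4) = -707/160.

-4.4188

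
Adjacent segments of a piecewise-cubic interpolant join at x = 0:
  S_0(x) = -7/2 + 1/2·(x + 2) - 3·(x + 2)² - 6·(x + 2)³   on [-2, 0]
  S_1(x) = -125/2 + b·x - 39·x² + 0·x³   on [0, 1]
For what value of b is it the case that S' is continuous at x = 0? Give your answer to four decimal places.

-83.5000

S_0'(x) = 1/2 - 6·(x + 2) - 18·(x + 2)², so S_0'(0) = -167/2. On the right, S_1'(0) = b, so b = -167/2.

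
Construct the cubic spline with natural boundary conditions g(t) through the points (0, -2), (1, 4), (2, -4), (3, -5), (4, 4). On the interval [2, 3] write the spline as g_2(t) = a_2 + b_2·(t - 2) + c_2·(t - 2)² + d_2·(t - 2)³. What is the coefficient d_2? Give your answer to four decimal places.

Put M_i = g'' at the i-th knot. Here h = (1, 1, 1, 1) and Δ = (6, -8, -1, 9), so the interior equations h_(i-1)·M_(i-1) + 2(h_(i-1)+h_i)·M_i + h_i·M_(i+1) = 6(Δ_i − Δ_(i-1)) read
  1·M_0 + 4·M_1 + 1·M_2 = 6(Δ_1 - Δ_0) = -84
  1·M_1 + 4·M_2 + 1·M_3 = 6(Δ_2 - Δ_1) = 42
  1·M_2 + 4·M_3 + 1·M_4 = 6(Δ_3 - Δ_2) = 60
Natural end conditions: M_0 = M_4 = 0.
Solving: M_0 = 0, M_1 = -171/7, M_2 = 96/7, M_3 = 81/7, M_4 = 0.
On [2, 3], with g_2(t) = a_2 + b_2·(t - 2) + c_2·(t - 2)² + d_2·(t - 2)³: c_2 = M_2/2 = 48/7, d_2 = (M_3 - M_2)/(6h_2) = -5/14, b_2 = Δ_2 - h_2(2M_2 + M_3)/6 = -15/2.

-0.3571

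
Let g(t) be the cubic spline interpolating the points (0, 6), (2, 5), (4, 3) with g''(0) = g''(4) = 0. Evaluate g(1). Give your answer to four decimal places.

With M_i denoting the second derivative at x_i, h_i = 2, 2, and Δ_i = (y_(i+1) − y_i)/h_i = -1/2, -1:
  2·M_0 + 8·M_1 + 2·M_2 = 6(Δ_1 - Δ_0) = -3
Natural end conditions: M_0 = M_2 = 0.
Forward elimination and back-substitution give M_0 = 0, M_1 = -3/8, M_2 = 0.
On [0, 2], g(t) = 6 - 3/8·t + 0·t² - 1/32·t³.
With t = 1: g(1) = 179/32.

5.5938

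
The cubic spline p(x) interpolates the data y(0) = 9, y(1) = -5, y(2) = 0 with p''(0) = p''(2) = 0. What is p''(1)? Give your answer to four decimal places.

28.5000

Let σ_i = p''(x_i). Step sizes h_i = 1, 1; slopes of the chords Δ_i = (y_(i+1) - y_i)/h_i = -14, 5.
  1·σ_0 + 4·σ_1 + 1·σ_2 = 6(Δ_1 - Δ_0) = 114
Natural end conditions: σ_0 = σ_2 = 0.
Solving: σ_0 = 0, σ_1 = 57/2, σ_2 = 0.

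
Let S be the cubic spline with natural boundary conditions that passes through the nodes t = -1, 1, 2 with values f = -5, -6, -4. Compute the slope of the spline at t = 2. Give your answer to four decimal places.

Let σ_i = S''(x_i). Step sizes h_i = 2, 1; slopes of the chords Δ_i = (y_(i+1) - y_i)/h_i = -1/2, 2.
  2·σ_0 + 6·σ_1 + 1·σ_2 = 6(Δ_1 - Δ_0) = 15
Natural end conditions: σ_0 = σ_2 = 0.
Forward elimination and back-substitution give σ_0 = 0, σ_1 = 5/2, σ_2 = 0.
On [1, 2], S'(t) = b_1 + 2c_1·(t - 1) + 3d_1·(t - 1)² with b_1 = Δ_1 - h_1(2σ_1 + σ_2)/6 = 7/6, c_1 = σ_1/2 = 5/4, d_1 = (σ_2 - σ_1)/(6h_1) = -5/12. So S'(2) = 29/12.

2.4167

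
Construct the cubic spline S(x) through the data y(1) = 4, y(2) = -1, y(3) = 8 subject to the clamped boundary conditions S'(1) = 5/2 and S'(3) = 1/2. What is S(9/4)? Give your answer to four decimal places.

0.6992

Let M_i = S''(x_i). Step sizes h_i = 1, 1; slopes of the chords Δ_i = (y_(i+1) - y_i)/h_i = -5, 9.
  1·M_0 + 4·M_1 + 1·M_2 = 6(Δ_1 - Δ_0) = 84
Clamped end conditions give two more equations: 2h_0·M_0 + h_0·M_1 = 6(Δ_0 - S'(1)) = -45 and h_1·M_1 + 2h_1·M_2 = 6(S'(3) - Δ_1) = -51.
Forward elimination and back-substitution give M_0 = -89/2, M_1 = 44, M_2 = -95/2.
On [2, 3], S(x) = -1 + 9/4·(x - 2) + 22·(x - 2)² - 61/4·(x - 2)³.
With (x - 2) = 1/4: S(9/4) = 179/256.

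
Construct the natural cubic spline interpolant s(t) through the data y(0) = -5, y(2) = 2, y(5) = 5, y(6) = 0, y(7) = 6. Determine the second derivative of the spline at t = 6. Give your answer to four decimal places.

With m_i denoting the second derivative at x_i, h_i = 2, 3, 1, 1, and Δ_i = (y_(i+1) − y_i)/h_i = 7/2, 1, -5, 6:
  2·m_0 + 10·m_1 + 3·m_2 = 6(Δ_1 - Δ_0) = -15
  3·m_1 + 8·m_2 + 1·m_3 = 6(Δ_2 - Δ_1) = -36
  1·m_2 + 4·m_3 + 1·m_4 = 6(Δ_3 - Δ_2) = 66
Natural end conditions: m_0 = m_4 = 0.
Solving the tridiagonal system: m_0 = 0, m_1 = 165/274, m_2 = -960/137, m_3 = 5001/274, m_4 = 0.

18.2518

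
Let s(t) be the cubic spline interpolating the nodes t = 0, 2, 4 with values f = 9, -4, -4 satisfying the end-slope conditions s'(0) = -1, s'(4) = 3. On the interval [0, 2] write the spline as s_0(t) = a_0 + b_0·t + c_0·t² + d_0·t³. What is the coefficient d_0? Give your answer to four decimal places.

Put m_i = s'' at the i-th knot. Here h = (2, 2) and Δ = (-13/2, 0), so the interior equations h_(i-1)·m_(i-1) + 2(h_(i-1)+h_i)·m_i + h_i·m_(i+1) = 6(Δ_i − Δ_(i-1)) read
  2·m_0 + 8·m_1 + 2·m_2 = 6(Δ_1 - Δ_0) = 39
Clamped end conditions give two more equations: 2h_0·m_0 + h_0·m_1 = 6(Δ_0 - s'(0)) = -33 and h_1·m_1 + 2h_1·m_2 = 6(s'(4) - Δ_1) = 18.
Solving the tridiagonal system: m_0 = -97/8, m_1 = 31/4, m_2 = 5/8.
On [0, 2], with s_0(t) = a_0 + b_0·t + c_0·t² + d_0·t³: c_0 = m_0/2 = -97/16, d_0 = (m_1 - m_0)/(6h_0) = 53/32, b_0 = Δ_0 - h_0(2m_0 + m_1)/6 = -1.

1.6563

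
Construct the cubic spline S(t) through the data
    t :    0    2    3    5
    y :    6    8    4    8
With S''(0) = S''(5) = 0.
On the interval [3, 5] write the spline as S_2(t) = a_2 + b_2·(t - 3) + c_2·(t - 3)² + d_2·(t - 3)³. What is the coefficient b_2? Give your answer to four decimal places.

Let σ_i = S''(x_i). Step sizes h_i = 2, 1, 2; slopes of the chords Δ_i = (y_(i+1) - y_i)/h_i = 1, -4, 2.
  2·σ_0 + 6·σ_1 + 1·σ_2 = 6(Δ_1 - Δ_0) = -30
  1·σ_1 + 6·σ_2 + 2·σ_3 = 6(Δ_2 - Δ_1) = 36
Natural end conditions: σ_0 = σ_3 = 0.
Forward elimination and back-substitution give σ_0 = 0, σ_1 = -216/35, σ_2 = 246/35, σ_3 = 0.
On [3, 5], with S_2(t) = a_2 + b_2·(t - 3) + c_2·(t - 3)² + d_2·(t - 3)³: c_2 = σ_2/2 = 123/35, d_2 = (σ_3 - σ_2)/(6h_2) = -41/70, b_2 = Δ_2 - h_2(2σ_2 + σ_3)/6 = -94/35.

-2.6857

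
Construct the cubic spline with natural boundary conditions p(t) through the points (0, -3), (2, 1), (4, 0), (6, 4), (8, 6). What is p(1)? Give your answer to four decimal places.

-0.3504

Put M_i = p'' at the i-th knot. Here h = (2, 2, 2, 2) and Δ = (2, -1/2, 2, 1), so the interior equations h_(i-1)·M_(i-1) + 2(h_(i-1)+h_i)·M_i + h_i·M_(i+1) = 6(Δ_i − Δ_(i-1)) read
  2·M_0 + 8·M_1 + 2·M_2 = 6(Δ_1 - Δ_0) = -15
  2·M_1 + 8·M_2 + 2·M_3 = 6(Δ_2 - Δ_1) = 15
  2·M_2 + 8·M_3 + 2·M_4 = 6(Δ_3 - Δ_2) = -6
Natural end conditions: M_0 = M_4 = 0.
Solving the tridiagonal system: M_0 = 0, M_1 = -291/112, M_2 = 81/28, M_3 = -165/112, M_4 = 0.
On [0, 2], p(t) = -3 + 321/112·t + 0·t² - 97/448·t³.
With t = 1: p(1) = -157/448.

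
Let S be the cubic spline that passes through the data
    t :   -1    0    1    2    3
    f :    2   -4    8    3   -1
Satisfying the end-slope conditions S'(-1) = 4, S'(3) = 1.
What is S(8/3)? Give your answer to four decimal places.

Put σ_i = S'' at the i-th knot. Here h = (1, 1, 1, 1) and Δ = (-6, 12, -5, -4), so the interior equations h_(i-1)·σ_(i-1) + 2(h_(i-1)+h_i)·σ_i + h_i·σ_(i+1) = 6(Δ_i − Δ_(i-1)) read
  1·σ_0 + 4·σ_1 + 1·σ_2 = 6(Δ_1 - Δ_0) = 108
  1·σ_1 + 4·σ_2 + 1·σ_3 = 6(Δ_2 - Δ_1) = -102
  1·σ_2 + 4·σ_3 + 1·σ_4 = 6(Δ_3 - Δ_2) = 6
Clamped end conditions give two more equations: 2h_0·σ_0 + h_0·σ_1 = 6(Δ_0 - S'(-1)) = -60 and h_3·σ_3 + 2h_3·σ_4 = 6(S'(3) - Δ_3) = 30.
Solving: σ_0 = -111/2, σ_1 = 51, σ_2 = -81/2, σ_3 = 9, σ_4 = 21/2.
On [2, 3], S(t) = 3 - 35/4·(t - 2) + 9/2·(t - 2)² + 1/4·(t - 2)³.
With (t - 2) = 2/3: S(8/3) = -41/54.

-0.7593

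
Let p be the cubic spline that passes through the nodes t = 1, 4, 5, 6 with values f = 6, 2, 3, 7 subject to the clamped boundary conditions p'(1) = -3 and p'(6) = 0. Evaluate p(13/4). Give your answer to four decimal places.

2.3922

With M_i denoting the second derivative at x_i, h_i = 3, 1, 1, and Δ_i = (y_(i+1) − y_i)/h_i = -4/3, 1, 4:
  3·M_0 + 8·M_1 + 1·M_2 = 6(Δ_1 - Δ_0) = 14
  1·M_1 + 4·M_2 + 1·M_3 = 6(Δ_2 - Δ_1) = 18
Clamped end conditions give two more equations: 2h_0·M_0 + h_0·M_1 = 6(Δ_0 - p'(1)) = 10 and h_2·M_2 + 2h_2·M_3 = 6(p'(6) - Δ_2) = -24.
Solving: M_0 = 142/87, M_1 = 2/29, M_2 = 248/29, M_3 = -472/29.
On [1, 4], p(t) = 6 - 3·(t - 1) + 71/87·(t - 1)² - 68/783·(t - 1)³.
With (t - 1) = 9/4: p(13/4) = 555/232.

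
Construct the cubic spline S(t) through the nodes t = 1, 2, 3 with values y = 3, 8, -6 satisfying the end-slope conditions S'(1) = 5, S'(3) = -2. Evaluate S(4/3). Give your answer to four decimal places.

5.5926

Write M_i for S''(x_i). With h_i = 1, 1 and divided differences Δ_i = 5, -14, the continuity of S' gives the tridiagonal system
  1·M_0 + 4·M_1 + 1·M_2 = 6(Δ_1 - Δ_0) = -114
Clamped end conditions give two more equations: 2h_0·M_0 + h_0·M_1 = 6(Δ_0 - S'(1)) = 0 and h_1·M_1 + 2h_1·M_2 = 6(S'(3) - Δ_1) = 72.
Solving the tridiagonal system: M_0 = 25, M_1 = -50, M_2 = 61.
On [1, 2], S(t) = 3 + 5·(t - 1) + 25/2·(t - 1)² - 25/2·(t - 1)³.
With (t - 1) = 1/3: S(4/3) = 151/27.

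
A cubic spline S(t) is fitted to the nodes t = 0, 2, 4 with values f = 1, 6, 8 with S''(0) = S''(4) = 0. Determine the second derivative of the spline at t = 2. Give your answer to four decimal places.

With M_i denoting the second derivative at x_i, h_i = 2, 2, and Δ_i = (y_(i+1) − y_i)/h_i = 5/2, 1:
  2·M_0 + 8·M_1 + 2·M_2 = 6(Δ_1 - Δ_0) = -9
Natural end conditions: M_0 = M_2 = 0.
Solving: M_0 = 0, M_1 = -9/8, M_2 = 0.

-1.1250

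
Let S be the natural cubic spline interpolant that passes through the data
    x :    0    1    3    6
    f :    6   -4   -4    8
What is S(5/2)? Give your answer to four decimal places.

With σ_i denoting the second derivative at x_i, h_i = 1, 2, 3, and Δ_i = (y_(i+1) − y_i)/h_i = -10, 0, 4:
  1·σ_0 + 6·σ_1 + 2·σ_2 = 6(Δ_1 - Δ_0) = 60
  2·σ_1 + 10·σ_2 + 3·σ_3 = 6(Δ_2 - Δ_1) = 24
Natural end conditions: σ_0 = σ_3 = 0.
Forward elimination and back-substitution give σ_0 = 0, σ_1 = 69/7, σ_2 = 3/7, σ_3 = 0.
On [1, 3], S(x) = -4 - 47/7·(x - 1) + 69/14·(x - 1)² - 11/14·(x - 1)³.
With (x - 1) = 3/2: S(5/2) = -631/112.

-5.6339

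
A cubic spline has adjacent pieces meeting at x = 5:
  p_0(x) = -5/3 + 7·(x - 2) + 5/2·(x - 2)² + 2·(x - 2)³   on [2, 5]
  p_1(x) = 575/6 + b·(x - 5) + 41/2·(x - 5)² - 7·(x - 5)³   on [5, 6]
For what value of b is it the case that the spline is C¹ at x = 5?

p_0'(x) = 7 + 5·(x - 2) + 6·(x - 2)², so p_0'(5) = 76. On the right, p_1'(5) = b, so b = 76.

76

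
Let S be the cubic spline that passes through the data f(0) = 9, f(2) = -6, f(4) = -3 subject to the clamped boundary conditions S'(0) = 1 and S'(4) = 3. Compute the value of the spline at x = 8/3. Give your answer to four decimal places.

Let σ_i = S''(x_i). Step sizes h_i = 2, 2; slopes of the chords Δ_i = (y_(i+1) - y_i)/h_i = -15/2, 3/2.
  2·σ_0 + 8·σ_1 + 2·σ_2 = 6(Δ_1 - Δ_0) = 54
Clamped end conditions give two more equations: 2h_0·σ_0 + h_0·σ_1 = 6(Δ_0 - S'(0)) = -51 and h_1·σ_1 + 2h_1·σ_2 = 6(S'(4) - Δ_1) = 9.
Forward elimination and back-substitution give σ_0 = -19, σ_1 = 25/2, σ_2 = -4.
On [2, 4], S(x) = -6 - 11/2·(x - 2) + 25/4·(x - 2)² - 11/8·(x - 2)³.
With (x - 2) = 2/3: S(8/3) = -197/27.

-7.2963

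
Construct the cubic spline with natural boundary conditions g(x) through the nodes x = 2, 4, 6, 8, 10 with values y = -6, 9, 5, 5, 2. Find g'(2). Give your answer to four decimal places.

10.2143

With M_i denoting the second derivative at x_i, h_i = 2, 2, 2, 2, and Δ_i = (y_(i+1) − y_i)/h_i = 15/2, -2, 0, -3/2:
  2·M_0 + 8·M_1 + 2·M_2 = 6(Δ_1 - Δ_0) = -57
  2·M_1 + 8·M_2 + 2·M_3 = 6(Δ_2 - Δ_1) = 12
  2·M_2 + 8·M_3 + 2·M_4 = 6(Δ_3 - Δ_2) = -9
Natural end conditions: M_0 = M_4 = 0.
Forward elimination and back-substitution give M_0 = 0, M_1 = -57/7, M_2 = 57/14, M_3 = -15/7, M_4 = 0.
On [2, 4], g'(x) = b_0 + 2c_0·(x - 2) + 3d_0·(x - 2)² with b_0 = Δ_0 - h_0(2M_0 + M_1)/6 = 143/14, c_0 = M_0/2 = 0, d_0 = (M_1 - M_0)/(6h_0) = -19/28. So g'(2) = 143/14.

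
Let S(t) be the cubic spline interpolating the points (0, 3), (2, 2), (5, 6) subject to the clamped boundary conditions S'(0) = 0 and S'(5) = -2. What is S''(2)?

3

Let M_i = S''(x_i). Step sizes h_i = 2, 3; slopes of the chords Δ_i = (y_(i+1) - y_i)/h_i = -1/2, 4/3.
  2·M_0 + 10·M_1 + 3·M_2 = 6(Δ_1 - Δ_0) = 11
Clamped end conditions give two more equations: 2h_0·M_0 + h_0·M_1 = 6(Δ_0 - S'(0)) = -3 and h_1·M_1 + 2h_1·M_2 = 6(S'(5) - Δ_1) = -20.
Hence M_0 = -9/4, M_1 = 3, M_2 = -29/6.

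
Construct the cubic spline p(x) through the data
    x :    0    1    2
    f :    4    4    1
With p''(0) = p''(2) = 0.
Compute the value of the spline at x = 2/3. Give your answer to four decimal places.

4.2778

Put M_i = p'' at the i-th knot. Here h = (1, 1) and Δ = (0, -3), so the interior equations h_(i-1)·M_(i-1) + 2(h_(i-1)+h_i)·M_i + h_i·M_(i+1) = 6(Δ_i − Δ_(i-1)) read
  1·M_0 + 4·M_1 + 1·M_2 = 6(Δ_1 - Δ_0) = -18
Natural end conditions: M_0 = M_2 = 0.
Solving: M_0 = 0, M_1 = -9/2, M_2 = 0.
On [0, 1], p(x) = 4 + 3/4·x + 0·x² - 3/4·x³.
With x = 2/3: p(2/3) = 77/18.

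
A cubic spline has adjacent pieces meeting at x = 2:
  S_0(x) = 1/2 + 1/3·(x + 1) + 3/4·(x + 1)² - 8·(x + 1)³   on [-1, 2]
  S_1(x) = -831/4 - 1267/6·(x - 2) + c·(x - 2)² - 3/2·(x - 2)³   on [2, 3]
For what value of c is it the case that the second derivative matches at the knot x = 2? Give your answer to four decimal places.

S_0''(x) = 3/2 - 48·(x + 1), so S_0''(2) = -285/2. On the right, S_1''(2) = 2c, so c = -285/4.

-71.2500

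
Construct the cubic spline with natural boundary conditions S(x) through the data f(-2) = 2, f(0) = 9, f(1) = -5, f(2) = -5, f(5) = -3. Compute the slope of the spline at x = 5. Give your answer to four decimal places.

With m_i denoting the second derivative at x_i, h_i = 2, 1, 1, 3, and Δ_i = (y_(i+1) − y_i)/h_i = 7/2, -14, 0, 2/3:
  2·m_0 + 6·m_1 + 1·m_2 = 6(Δ_1 - Δ_0) = -105
  1·m_1 + 4·m_2 + 1·m_3 = 6(Δ_2 - Δ_1) = 84
  1·m_2 + 8·m_3 + 3·m_4 = 6(Δ_3 - Δ_2) = 4
Natural end conditions: m_0 = m_4 = 0.
Hence m_0 = 0, m_1 = -3923/178, m_2 = 2424/89, m_3 = -517/178, m_4 = 0.
On [2, 5], S'(x) = b_3 + 2c_3·(x - 2) + 3d_3·(x - 2)² with b_3 = Δ_3 - h_3(2m_3 + m_4)/6 = 1907/534, c_3 = m_3/2 = -517/356, d_3 = (m_4 - m_3)/(6h_3) = 517/3204. So S'(5) = -839/1068.

-0.7856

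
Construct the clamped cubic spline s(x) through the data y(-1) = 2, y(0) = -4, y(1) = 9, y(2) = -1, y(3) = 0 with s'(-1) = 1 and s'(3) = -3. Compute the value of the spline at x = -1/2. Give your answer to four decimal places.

-1.4107

Write M_i for s''(x_i). With h_i = 1, 1, 1, 1 and divided differences Δ_i = -6, 13, -10, 1, the continuity of s' gives the tridiagonal system
  1·M_0 + 4·M_1 + 1·M_2 = 6(Δ_1 - Δ_0) = 114
  1·M_1 + 4·M_2 + 1·M_3 = 6(Δ_2 - Δ_1) = -138
  1·M_2 + 4·M_3 + 1·M_4 = 6(Δ_3 - Δ_2) = 66
Clamped end conditions give two more equations: 2h_0·M_0 + h_0·M_1 = 6(Δ_0 - s'(-1)) = -42 and h_3·M_3 + 2h_3·M_4 = 6(s'(3) - Δ_3) = -24.
Forward elimination and back-substitution give M_0 = -340/7, M_1 = 386/7, M_2 = -58, M_3 = 272/7, M_4 = -220/7.
On [-1, 0], s(x) = 2 + 1·(x + 1) - 170/7·(x + 1)² + 121/7·(x + 1)³.
With (x + 1) = 1/2: s(-1/2) = -79/56.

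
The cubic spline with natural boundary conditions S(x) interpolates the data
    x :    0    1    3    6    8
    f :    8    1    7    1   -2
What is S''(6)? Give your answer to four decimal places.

2.1107

Write M_i for S''(x_i). With h_i = 1, 2, 3, 2 and divided differences Δ_i = -7, 3, -2, -3/2, the continuity of S' gives the tridiagonal system
  1·M_0 + 6·M_1 + 2·M_2 = 6(Δ_1 - Δ_0) = 60
  2·M_1 + 10·M_2 + 3·M_3 = 6(Δ_2 - Δ_1) = -30
  3·M_2 + 10·M_3 + 2·M_4 = 6(Δ_3 - Δ_2) = 3
Natural end conditions: M_0 = M_4 = 0.
Solving: M_0 = 0, M_1 = 3039/253, M_2 = -1527/253, M_3 = 534/253, M_4 = 0.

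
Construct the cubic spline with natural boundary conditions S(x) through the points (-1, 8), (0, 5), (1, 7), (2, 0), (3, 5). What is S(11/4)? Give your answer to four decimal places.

Put M_i = S'' at the i-th knot. Here h = (1, 1, 1, 1) and Δ = (-3, 2, -7, 5), so the interior equations h_(i-1)·M_(i-1) + 2(h_(i-1)+h_i)·M_i + h_i·M_(i+1) = 6(Δ_i − Δ_(i-1)) read
  1·M_0 + 4·M_1 + 1·M_2 = 6(Δ_1 - Δ_0) = 30
  1·M_1 + 4·M_2 + 1·M_3 = 6(Δ_2 - Δ_1) = -54
  1·M_2 + 4·M_3 + 1·M_4 = 6(Δ_3 - Δ_2) = 72
Natural end conditions: M_0 = M_4 = 0.
Forward elimination and back-substitution give M_0 = 0, M_1 = 369/28, M_2 = -159/7, M_3 = 663/28, M_4 = 0.
On [2, 3], S(x) = 0 - 81/28·(x - 2) + 663/56·(x - 2)² - 221/56·(x - 2)³.
With (x - 2) = 3/4: S(11/4) = 10125/3584.

2.8251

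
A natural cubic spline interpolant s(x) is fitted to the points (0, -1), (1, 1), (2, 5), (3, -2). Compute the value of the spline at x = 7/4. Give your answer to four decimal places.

4.7094

With σ_i denoting the second derivative at x_i, h_i = 1, 1, 1, and Δ_i = (y_(i+1) − y_i)/h_i = 2, 4, -7:
  1·σ_0 + 4·σ_1 + 1·σ_2 = 6(Δ_1 - Δ_0) = 12
  1·σ_1 + 4·σ_2 + 1·σ_3 = 6(Δ_2 - Δ_1) = -66
Natural end conditions: σ_0 = σ_3 = 0.
Solving: σ_0 = 0, σ_1 = 38/5, σ_2 = -92/5, σ_3 = 0.
On [1, 2], s(x) = 1 + 68/15·(x - 1) + 19/5·(x - 1)² - 13/3·(x - 1)³.
With (x - 1) = 3/4: s(7/4) = 1507/320.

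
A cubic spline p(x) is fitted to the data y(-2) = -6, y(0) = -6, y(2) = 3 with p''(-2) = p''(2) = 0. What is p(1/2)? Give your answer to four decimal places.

-4.4883

With m_i denoting the second derivative at x_i, h_i = 2, 2, and Δ_i = (y_(i+1) − y_i)/h_i = 0, 9/2:
  2·m_0 + 8·m_1 + 2·m_2 = 6(Δ_1 - Δ_0) = 27
Natural end conditions: m_0 = m_2 = 0.
Solving: m_0 = 0, m_1 = 27/8, m_2 = 0.
On [0, 2], p(x) = -6 + 9/4·x + 27/16·x² - 9/32·x³.
With x = 1/2: p(1/2) = -1149/256.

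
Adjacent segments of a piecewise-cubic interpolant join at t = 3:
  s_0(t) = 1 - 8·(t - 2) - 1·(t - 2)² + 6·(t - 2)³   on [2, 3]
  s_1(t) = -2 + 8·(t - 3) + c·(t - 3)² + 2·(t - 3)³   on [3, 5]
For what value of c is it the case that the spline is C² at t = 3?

s_0''(t) = -2 + 36·(t - 2), so s_0''(3) = 34. On the right, s_1''(3) = 2c, so c = 17.

17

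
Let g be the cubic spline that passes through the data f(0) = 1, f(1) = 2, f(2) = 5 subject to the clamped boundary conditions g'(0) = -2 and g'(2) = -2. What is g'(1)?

Write M_i for g''(x_i). With h_i = 1, 1 and divided differences Δ_i = 1, 3, the continuity of g' gives the tridiagonal system
  1·M_0 + 4·M_1 + 1·M_2 = 6(Δ_1 - Δ_0) = 12
Clamped end conditions give two more equations: 2h_0·M_0 + h_0·M_1 = 6(Δ_0 - g'(0)) = 18 and h_1·M_1 + 2h_1·M_2 = 6(g'(2) - Δ_1) = -30.
Forward elimination and back-substitution give M_0 = 6, M_1 = 6, M_2 = -18.
On [1, 2], g'(x) = b_1 + 2c_1·(x - 1) + 3d_1·(x - 1)² with b_1 = Δ_1 - h_1(2M_1 + M_2)/6 = 4, c_1 = M_1/2 = 3, d_1 = (M_2 - M_1)/(6h_1) = -4. So g'(1) = 4.

4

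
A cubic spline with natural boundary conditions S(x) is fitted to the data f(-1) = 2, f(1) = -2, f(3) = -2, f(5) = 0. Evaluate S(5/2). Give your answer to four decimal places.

Let M_i = S''(x_i). Step sizes h_i = 2, 2, 2; slopes of the chords Δ_i = (y_(i+1) - y_i)/h_i = -2, 0, 1.
  2·M_0 + 8·M_1 + 2·M_2 = 6(Δ_1 - Δ_0) = 12
  2·M_1 + 8·M_2 + 2·M_3 = 6(Δ_2 - Δ_1) = 6
Natural end conditions: M_0 = M_3 = 0.
Forward elimination and back-substitution give M_0 = 0, M_1 = 7/5, M_2 = 2/5, M_3 = 0.
On [1, 3], S(x) = -2 - 16/15·(x - 1) + 7/10·(x - 1)² - 1/12·(x - 1)³.
With (x - 1) = 3/2: S(5/2) = -369/160.

-2.3063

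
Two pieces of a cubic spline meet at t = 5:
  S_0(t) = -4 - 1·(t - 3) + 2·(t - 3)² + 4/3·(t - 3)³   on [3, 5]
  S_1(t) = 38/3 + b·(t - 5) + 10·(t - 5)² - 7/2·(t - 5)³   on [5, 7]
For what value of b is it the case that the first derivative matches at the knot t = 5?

S_0'(t) = -1 + 4·(t - 3) + 4·(t - 3)², so S_0'(5) = 23. On the right, S_1'(5) = b, so b = 23.

23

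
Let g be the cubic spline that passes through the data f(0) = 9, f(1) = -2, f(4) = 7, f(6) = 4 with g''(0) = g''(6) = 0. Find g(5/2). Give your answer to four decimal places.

With m_i denoting the second derivative at x_i, h_i = 1, 3, 2, and Δ_i = (y_(i+1) − y_i)/h_i = -11, 3, -3/2:
  1·m_0 + 8·m_1 + 3·m_2 = 6(Δ_1 - Δ_0) = 84
  3·m_1 + 10·m_2 + 2·m_3 = 6(Δ_2 - Δ_1) = -27
Natural end conditions: m_0 = m_3 = 0.
Solving: m_0 = 0, m_1 = 921/71, m_2 = -468/71, m_3 = 0.
On [1, 4], g(t) = -2 - 474/71·(t - 1) + 921/142·(t - 1)² - 463/426·(t - 1)³.
With (t - 1) = 3/2: g(5/2) = -1237/1136.

-1.0889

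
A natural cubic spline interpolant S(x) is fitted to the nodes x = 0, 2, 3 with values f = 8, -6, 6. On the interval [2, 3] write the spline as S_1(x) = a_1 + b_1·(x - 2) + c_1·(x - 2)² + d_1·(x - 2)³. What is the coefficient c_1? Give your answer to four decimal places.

With σ_i denoting the second derivative at x_i, h_i = 2, 1, and Δ_i = (y_(i+1) − y_i)/h_i = -7, 12:
  2·σ_0 + 6·σ_1 + 1·σ_2 = 6(Δ_1 - Δ_0) = 114
Natural end conditions: σ_0 = σ_2 = 0.
Hence σ_0 = 0, σ_1 = 19, σ_2 = 0.
On [2, 3], with S_1(x) = a_1 + b_1·(x - 2) + c_1·(x - 2)² + d_1·(x - 2)³: c_1 = σ_1/2 = 19/2, d_1 = (σ_2 - σ_1)/(6h_1) = -19/6, b_1 = Δ_1 - h_1(2σ_1 + σ_2)/6 = 17/3.

9.5000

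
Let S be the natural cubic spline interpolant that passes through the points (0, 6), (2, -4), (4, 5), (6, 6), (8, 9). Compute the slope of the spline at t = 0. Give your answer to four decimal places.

With M_i denoting the second derivative at x_i, h_i = 2, 2, 2, 2, and Δ_i = (y_(i+1) − y_i)/h_i = -5, 9/2, 1/2, 3/2:
  2·M_0 + 8·M_1 + 2·M_2 = 6(Δ_1 - Δ_0) = 57
  2·M_1 + 8·M_2 + 2·M_3 = 6(Δ_2 - Δ_1) = -24
  2·M_2 + 8·M_3 + 2·M_4 = 6(Δ_3 - Δ_2) = 6
Natural end conditions: M_0 = M_4 = 0.
Hence M_0 = 0, M_1 = 957/112, M_2 = -159/28, M_3 = 243/112, M_4 = 0.
On [0, 2], S'(t) = b_0 + 2c_0·t + 3d_0·t² with b_0 = Δ_0 - h_0(2M_0 + M_1)/6 = -879/112, c_0 = M_0/2 = 0, d_0 = (M_1 - M_0)/(6h_0) = 319/448. So S'(0) = -879/112.

-7.8482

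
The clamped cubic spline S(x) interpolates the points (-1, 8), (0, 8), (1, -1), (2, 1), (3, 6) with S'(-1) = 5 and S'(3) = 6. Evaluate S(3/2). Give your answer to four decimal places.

With M_i denoting the second derivative at x_i, h_i = 1, 1, 1, 1, and Δ_i = (y_(i+1) − y_i)/h_i = 0, -9, 2, 5:
  1·M_0 + 4·M_1 + 1·M_2 = 6(Δ_1 - Δ_0) = -54
  1·M_1 + 4·M_2 + 1·M_3 = 6(Δ_2 - Δ_1) = 66
  1·M_2 + 4·M_3 + 1·M_4 = 6(Δ_3 - Δ_2) = 18
Clamped end conditions give two more equations: 2h_0·M_0 + h_0·M_1 = 6(Δ_0 - S'(-1)) = -30 and h_3·M_3 + 2h_3·M_4 = 6(S'(3) - Δ_3) = 6.
Hence M_0 = -179/28, M_1 = -241/14, M_2 = 85/4, M_3 = -25/14, M_4 = 109/28.
On [1, 2], S(x) = -1 - 67/14·(x - 1) + 85/8·(x - 1)² - 215/56·(x - 1)³.
With (x - 1) = 1/2: S(3/2) = -545/448.

-1.2165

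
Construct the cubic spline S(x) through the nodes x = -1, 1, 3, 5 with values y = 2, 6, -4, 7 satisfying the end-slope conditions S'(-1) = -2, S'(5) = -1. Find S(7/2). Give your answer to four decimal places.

-1.8688

Let M_i = S''(x_i). Step sizes h_i = 2, 2, 2; slopes of the chords Δ_i = (y_(i+1) - y_i)/h_i = 2, -5, 11/2.
  2·M_0 + 8·M_1 + 2·M_2 = 6(Δ_1 - Δ_0) = -42
  2·M_1 + 8·M_2 + 2·M_3 = 6(Δ_2 - Δ_1) = 63
Clamped end conditions give two more equations: 2h_0·M_0 + h_0·M_1 = 6(Δ_0 - S'(-1)) = 24 and h_2·M_2 + 2h_2·M_3 = 6(S'(5) - Δ_2) = -39.
Solving the tridiagonal system: M_0 = 361/30, M_1 = -181/15, M_2 = 457/30, M_3 = -521/30.
On [3, 5], S(x) = -4 + 17/15·(x - 3) + 457/60·(x - 3)² - 163/60·(x - 3)³.
With (x - 3) = 1/2: S(7/2) = -299/160.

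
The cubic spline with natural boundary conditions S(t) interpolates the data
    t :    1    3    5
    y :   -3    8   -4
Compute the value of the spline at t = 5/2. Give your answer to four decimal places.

7.1367

Write M_i for S''(x_i). With h_i = 2, 2 and divided differences Δ_i = 11/2, -6, the continuity of S' gives the tridiagonal system
  2·M_0 + 8·M_1 + 2·M_2 = 6(Δ_1 - Δ_0) = -69
Natural end conditions: M_0 = M_2 = 0.
Forward elimination and back-substitution give M_0 = 0, M_1 = -69/8, M_2 = 0.
On [1, 3], S(t) = -3 + 67/8·(t - 1) + 0·(t - 1)² - 23/32·(t - 1)³.
With (t - 1) = 3/2: S(5/2) = 1827/256.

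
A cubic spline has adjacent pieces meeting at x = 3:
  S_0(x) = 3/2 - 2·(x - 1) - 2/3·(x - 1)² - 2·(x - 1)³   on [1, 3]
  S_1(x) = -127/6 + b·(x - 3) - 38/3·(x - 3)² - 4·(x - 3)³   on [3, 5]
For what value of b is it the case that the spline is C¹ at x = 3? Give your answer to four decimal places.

S_0'(x) = -2 - 4/3·(x - 1) - 6·(x - 1)², so S_0'(3) = -86/3. On the right, S_1'(3) = b, so b = -86/3.

-28.6667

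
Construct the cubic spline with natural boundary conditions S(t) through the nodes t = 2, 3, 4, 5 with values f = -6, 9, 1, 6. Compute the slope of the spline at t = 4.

-5

With σ_i denoting the second derivative at x_i, h_i = 1, 1, 1, and Δ_i = (y_(i+1) − y_i)/h_i = 15, -8, 5:
  1·σ_0 + 4·σ_1 + 1·σ_2 = 6(Δ_1 - Δ_0) = -138
  1·σ_1 + 4·σ_2 + 1·σ_3 = 6(Δ_2 - Δ_1) = 78
Natural end conditions: σ_0 = σ_3 = 0.
Solving: σ_0 = 0, σ_1 = -42, σ_2 = 30, σ_3 = 0.
On [4, 5], S'(t) = b_2 + 2c_2·(t - 4) + 3d_2·(t - 4)² with b_2 = Δ_2 - h_2(2σ_2 + σ_3)/6 = -5, c_2 = σ_2/2 = 15, d_2 = (σ_3 - σ_2)/(6h_2) = -5. So S'(4) = -5.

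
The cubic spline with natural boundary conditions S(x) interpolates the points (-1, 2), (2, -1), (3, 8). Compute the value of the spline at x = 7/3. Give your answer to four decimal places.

1.5370

Write M_i for S''(x_i). With h_i = 3, 1 and divided differences Δ_i = -1, 9, the continuity of S' gives the tridiagonal system
  3·M_0 + 8·M_1 + 1·M_2 = 6(Δ_1 - Δ_0) = 60
Natural end conditions: M_0 = M_2 = 0.
Hence M_0 = 0, M_1 = 15/2, M_2 = 0.
On [2, 3], S(x) = -1 + 13/2·(x - 2) + 15/4·(x - 2)² - 5/4·(x - 2)³.
With (x - 2) = 1/3: S(7/3) = 83/54.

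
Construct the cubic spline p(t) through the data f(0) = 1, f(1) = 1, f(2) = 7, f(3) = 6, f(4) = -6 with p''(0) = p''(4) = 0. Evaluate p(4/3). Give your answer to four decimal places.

2.7791

Put M_i = p'' at the i-th knot. Here h = (1, 1, 1, 1) and Δ = (0, 6, -1, -12), so the interior equations h_(i-1)·M_(i-1) + 2(h_(i-1)+h_i)·M_i + h_i·M_(i+1) = 6(Δ_i − Δ_(i-1)) read
  1·M_0 + 4·M_1 + 1·M_2 = 6(Δ_1 - Δ_0) = 36
  1·M_1 + 4·M_2 + 1·M_3 = 6(Δ_2 - Δ_1) = -42
  1·M_2 + 4·M_3 + 1·M_4 = 6(Δ_3 - Δ_2) = -66
Natural end conditions: M_0 = M_4 = 0.
Forward elimination and back-substitution give M_0 = 0, M_1 = 321/28, M_2 = -69/7, M_3 = -393/28, M_4 = 0.
On [1, 2], p(t) = 1 + 107/28·(t - 1) + 321/56·(t - 1)² - 199/56·(t - 1)³.
With (t - 1) = 1/3: p(4/3) = 2101/756.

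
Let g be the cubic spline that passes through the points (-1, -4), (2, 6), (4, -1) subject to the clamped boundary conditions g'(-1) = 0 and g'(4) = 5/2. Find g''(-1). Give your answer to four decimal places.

7.9333

Let M_i = g''(x_i). Step sizes h_i = 3, 2; slopes of the chords Δ_i = (y_(i+1) - y_i)/h_i = 10/3, -7/2.
  3·M_0 + 10·M_1 + 2·M_2 = 6(Δ_1 - Δ_0) = -41
Clamped end conditions give two more equations: 2h_0·M_0 + h_0·M_1 = 6(Δ_0 - g'(-1)) = 20 and h_1·M_1 + 2h_1·M_2 = 6(g'(4) - Δ_1) = 36.
Solving the tridiagonal system: M_0 = 119/15, M_1 = -46/5, M_2 = 68/5.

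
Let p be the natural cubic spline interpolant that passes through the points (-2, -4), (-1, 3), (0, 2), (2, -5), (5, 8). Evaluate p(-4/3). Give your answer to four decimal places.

Write M_i for p''(x_i). With h_i = 1, 1, 2, 3 and divided differences Δ_i = 7, -1, -7/2, 13/3, the continuity of p' gives the tridiagonal system
  1·M_0 + 4·M_1 + 1·M_2 = 6(Δ_1 - Δ_0) = -48
  1·M_1 + 6·M_2 + 2·M_3 = 6(Δ_2 - Δ_1) = -15
  2·M_2 + 10·M_3 + 3·M_4 = 6(Δ_3 - Δ_2) = 47
Natural end conditions: M_0 = M_4 = 0.
Forward elimination and back-substitution give M_0 = 0, M_1 = -1222/107, M_2 = -248/107, M_3 = 1105/214, M_4 = 0.
On [-2, -1], p(x) = -4 + 2858/321·(x + 2) + 0·(x + 2)² - 611/321·(x + 2)³.
With (x + 2) = 2/3: p(-4/3) = 11888/8667.

1.3716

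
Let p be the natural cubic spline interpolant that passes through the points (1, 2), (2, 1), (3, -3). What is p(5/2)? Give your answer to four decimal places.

With M_i denoting the second derivative at x_i, h_i = 1, 1, and Δ_i = (y_(i+1) − y_i)/h_i = -1, -4:
  1·M_0 + 4·M_1 + 1·M_2 = 6(Δ_1 - Δ_0) = -18
Natural end conditions: M_0 = M_2 = 0.
Solving: M_0 = 0, M_1 = -9/2, M_2 = 0.
On [2, 3], p(t) = 1 - 5/2·(t - 2) - 9/4·(t - 2)² + 3/4·(t - 2)³.
With (t - 2) = 1/2: p(5/2) = -23/32.

-0.7188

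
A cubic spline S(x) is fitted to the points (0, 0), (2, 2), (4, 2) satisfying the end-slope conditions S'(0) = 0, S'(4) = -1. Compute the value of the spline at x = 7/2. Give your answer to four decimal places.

Write m_i for S''(x_i). With h_i = 2, 2 and divided differences Δ_i = 1, 0, the continuity of S' gives the tridiagonal system
  2·m_0 + 8·m_1 + 2·m_2 = 6(Δ_1 - Δ_0) = -6
Clamped end conditions give two more equations: 2h_0·m_0 + h_0·m_1 = 6(Δ_0 - S'(0)) = 6 and h_1·m_1 + 2h_1·m_2 = 6(S'(4) - Δ_1) = -6.
Solving the tridiagonal system: m_0 = 2, m_1 = -1, m_2 = -1.
On [2, 4], S(x) = 2 + 1·(x - 2) - 1/2·(x - 2)² + 0·(x - 2)³.
With (x - 2) = 3/2: S(7/2) = 19/8.

2.3750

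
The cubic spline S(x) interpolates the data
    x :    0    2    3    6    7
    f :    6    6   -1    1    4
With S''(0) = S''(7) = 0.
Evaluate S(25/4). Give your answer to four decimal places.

1.8003

Put M_i = S'' at the i-th knot. Here h = (2, 1, 3, 1) and Δ = (0, -7, 2/3, 3), so the interior equations h_(i-1)·M_(i-1) + 2(h_(i-1)+h_i)·M_i + h_i·M_(i+1) = 6(Δ_i − Δ_(i-1)) read
  2·M_0 + 6·M_1 + 1·M_2 = 6(Δ_1 - Δ_0) = -42
  1·M_1 + 8·M_2 + 3·M_3 = 6(Δ_2 - Δ_1) = 46
  3·M_2 + 8·M_3 + 1·M_4 = 6(Δ_3 - Δ_2) = 14
Natural end conditions: M_0 = M_4 = 0.
Hence M_0 = 0, M_1 = -1318/161, M_2 = 1146/161, M_3 = -148/161, M_4 = 0.
On [6, 7], S(x) = 1 + 1597/483·(x - 6) - 74/161·(x - 6)² + 74/483·(x - 6)³.
With (x - 6) = 1/4: S(25/4) = 1325/736.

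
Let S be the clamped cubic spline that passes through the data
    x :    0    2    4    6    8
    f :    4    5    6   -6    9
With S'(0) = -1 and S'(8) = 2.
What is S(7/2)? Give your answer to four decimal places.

With M_i denoting the second derivative at x_i, h_i = 2, 2, 2, 2, and Δ_i = (y_(i+1) − y_i)/h_i = 1/2, 1/2, -6, 15/2:
  2·M_0 + 8·M_1 + 2·M_2 = 6(Δ_1 - Δ_0) = 0
  2·M_1 + 8·M_2 + 2·M_3 = 6(Δ_2 - Δ_1) = -39
  2·M_2 + 8·M_3 + 2·M_4 = 6(Δ_3 - Δ_2) = 81
Clamped end conditions give two more equations: 2h_0·M_0 + h_0·M_1 = 6(Δ_0 - S'(0)) = 9 and h_3·M_3 + 2h_3·M_4 = 6(S'(8) - Δ_3) = -33.
Solving: M_0 = 135/112, M_1 = 117/56, M_2 = -153/16, M_3 = 933/56, M_4 = -1857/112.
On [2, 4], S(x) = 5 + 257/112·(x - 2) + 117/112·(x - 2)² - 435/448·(x - 2)³.
With (x - 2) = 3/2: S(7/2) = 26935/3584.

7.5153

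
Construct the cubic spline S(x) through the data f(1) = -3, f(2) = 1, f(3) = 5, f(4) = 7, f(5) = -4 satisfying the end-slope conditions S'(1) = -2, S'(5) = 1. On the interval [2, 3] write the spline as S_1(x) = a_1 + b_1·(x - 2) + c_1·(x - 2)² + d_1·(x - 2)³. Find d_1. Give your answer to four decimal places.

Write M_i for S''(x_i). With h_i = 1, 1, 1, 1 and divided differences Δ_i = 4, 4, 2, -11, the continuity of S' gives the tridiagonal system
  1·M_0 + 4·M_1 + 1·M_2 = 6(Δ_1 - Δ_0) = 0
  1·M_1 + 4·M_2 + 1·M_3 = 6(Δ_2 - Δ_1) = -12
  1·M_2 + 4·M_3 + 1·M_4 = 6(Δ_3 - Δ_2) = -78
Clamped end conditions give two more equations: 2h_0·M_0 + h_0·M_1 = 6(Δ_0 - S'(1)) = 36 and h_3·M_3 + 2h_3·M_4 = 6(S'(5) - Δ_3) = 72.
Forward elimination and back-substitution give M_0 = 303/14, M_1 = -51/7, M_2 = 15/2, M_3 = -243/7, M_4 = 747/14.
On [2, 3], with S_1(x) = a_1 + b_1·(x - 2) + c_1·(x - 2)² + d_1·(x - 2)³: c_1 = M_1/2 = -51/14, d_1 = (M_2 - M_1)/(6h_1) = 69/28, b_1 = Δ_1 - h_1(2M_1 + M_2)/6 = 145/28.

2.4643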